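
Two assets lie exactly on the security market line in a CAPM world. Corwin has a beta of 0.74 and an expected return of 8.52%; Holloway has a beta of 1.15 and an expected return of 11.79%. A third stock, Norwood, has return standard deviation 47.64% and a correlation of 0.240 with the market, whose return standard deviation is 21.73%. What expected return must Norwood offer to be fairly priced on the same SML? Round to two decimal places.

MRP = (11.79% − 8.52%) / (1.15 − 0.74) = 7.9756%
R_f = 8.52% − 0.74 × 7.9756% = 2.6181%
β_Norwood = ρ·σ_i/σ_m = 0.240 × 47.64 / 21.73 = 0.5262
E(R_Norwood) = R_f + β × MRP = 2.6181% + 0.5262 × 7.9756% = 6.81%

6.81%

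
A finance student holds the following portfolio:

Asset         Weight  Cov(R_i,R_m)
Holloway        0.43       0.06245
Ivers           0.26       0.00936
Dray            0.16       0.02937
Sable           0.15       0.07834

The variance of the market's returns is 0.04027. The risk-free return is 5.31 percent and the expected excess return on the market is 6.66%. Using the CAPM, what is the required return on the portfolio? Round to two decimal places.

β_Holloway = 0.06245 / 0.04027 = 1.5508
β_Ivers = 0.00936 / 0.04027 = 0.2324
β_Dray = 0.02937 / 0.04027 = 0.7293
β_Sable = 0.07834 / 0.04027 = 1.9454
β_P = Σ w_i β_i = 0.43×1.5508 + 0.26×0.2324 + 0.16×0.7293 + 0.15×1.9454 = 1.1358
E(R_P) = R_f + β_P × MRP = 5.31% + 1.1358 × 6.66% = 12.87%

12.87%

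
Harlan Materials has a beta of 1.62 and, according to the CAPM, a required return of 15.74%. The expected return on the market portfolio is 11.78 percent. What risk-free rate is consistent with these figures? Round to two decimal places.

E(R) = R_f + β(E(R_m) − R_f) = R_f(1 − β) + β·E(R_m)
15.74% = R_f × (1 − 1.62) + 1.62 × 11.78%
15.74% = R_f × -0.62 + 19.0836%
R_f = (15.74% − 19.0836%) / -0.62 = 5.39%

5.39%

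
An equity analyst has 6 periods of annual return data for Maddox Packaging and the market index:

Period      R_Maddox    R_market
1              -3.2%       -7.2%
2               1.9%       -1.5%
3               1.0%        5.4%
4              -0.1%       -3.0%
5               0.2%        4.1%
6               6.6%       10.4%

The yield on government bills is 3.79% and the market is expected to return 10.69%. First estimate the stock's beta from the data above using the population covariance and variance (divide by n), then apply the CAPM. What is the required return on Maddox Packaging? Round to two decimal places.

6.69%

Mean R_i = (-3.2 + 1.9 + 1.0 − 0.1 + 0.2 + 6.6) / 6 = 1.0667%
Mean R_m = (-7.2 − 1.5 + 5.4 − 3.0 + 4.1 + 10.4) / 6 = 1.3667%
Σ(R_i − R̄_i)(R_m − R̄_m) = 86.6033  ⇒  Cov = 86.6033 / 6 = 14.4339
Σ(R_m − R̄_m)² = 206.0133  ⇒  Var(R_m) = 206.0133 / 6 = 34.3356
β = Cov / Var(R_m) = 14.4339 / 34.3356 = 0.4204
MRP = 10.69% − 3.79% = 6.90%
E(R) = R_f + β × MRP = 3.79% + 0.4204 × 6.90% = 6.69%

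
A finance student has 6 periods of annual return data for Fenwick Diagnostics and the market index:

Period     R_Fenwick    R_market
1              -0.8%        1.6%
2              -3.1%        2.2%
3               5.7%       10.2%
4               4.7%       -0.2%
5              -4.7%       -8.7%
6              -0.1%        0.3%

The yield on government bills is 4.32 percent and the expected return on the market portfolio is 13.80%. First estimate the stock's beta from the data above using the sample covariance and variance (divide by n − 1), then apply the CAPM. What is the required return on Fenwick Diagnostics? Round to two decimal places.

Mean R_i = (-0.8 − 3.1 + 5.7 + 4.7 − 4.7 − 0.1) / 6 = 0.2833%
Mean R_m = (1.6 + 2.2 + 10.2 − 0.2 − 8.7 + 0.3) / 6 = 0.9000%
Σ(R_i − R̄_i)(R_m − R̄_m) = 88.4300  ⇒  Cov = 88.4300 / 5 = 17.6860
Σ(R_m − R̄_m)² = 182.4000  ⇒  Var(R_m) = 182.4000 / 5 = 36.4800
β = Cov / Var(R_m) = 17.6860 / 36.4800 = 0.4848
MRP = 13.80% − 4.32% = 9.48%
E(R) = R_f + β × MRP = 4.32% + 0.4848 × 9.48% = 8.92%

8.92%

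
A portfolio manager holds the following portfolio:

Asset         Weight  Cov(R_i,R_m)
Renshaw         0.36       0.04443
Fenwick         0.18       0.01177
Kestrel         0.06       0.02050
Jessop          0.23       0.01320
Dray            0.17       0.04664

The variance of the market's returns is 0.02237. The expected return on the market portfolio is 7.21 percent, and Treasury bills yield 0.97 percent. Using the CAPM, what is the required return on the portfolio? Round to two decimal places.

9.42%

β_Renshaw = 0.04443 / 0.02237 = 1.9861
β_Fenwick = 0.01177 / 0.02237 = 0.5262
β_Kestrel = 0.02050 / 0.02237 = 0.9164
β_Jessop = 0.01320 / 0.02237 = 0.5901
β_Dray = 0.04664 / 0.02237 = 2.0849
β_P = Σ w_i β_i = 0.36×1.9861 + 0.18×0.5262 + 0.06×0.9164 + 0.23×0.5901 + 0.17×2.0849 = 1.3549
MRP = 7.21% − 0.97% = 6.24%
E(R_P) = R_f + β_P × MRP = 0.97% + 1.3549 × 6.24% = 9.42%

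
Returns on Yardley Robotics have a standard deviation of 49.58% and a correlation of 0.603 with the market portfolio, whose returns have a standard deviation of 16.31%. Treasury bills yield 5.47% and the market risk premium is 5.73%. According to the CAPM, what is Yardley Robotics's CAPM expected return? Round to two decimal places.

β = ρ × σ_i / σ_m = 0.603 × 49.58% / 16.31% = 1.8330
E(R) = 5.47% + 1.8330 × 5.73% = 15.97%

15.97%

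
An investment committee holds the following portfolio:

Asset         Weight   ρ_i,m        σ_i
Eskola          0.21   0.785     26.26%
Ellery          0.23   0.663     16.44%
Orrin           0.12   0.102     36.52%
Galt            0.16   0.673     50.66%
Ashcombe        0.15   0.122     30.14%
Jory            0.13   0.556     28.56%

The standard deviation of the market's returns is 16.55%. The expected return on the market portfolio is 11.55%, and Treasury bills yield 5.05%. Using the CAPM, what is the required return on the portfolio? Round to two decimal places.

11.08%

β_Eskola = 0.785 × 26.26% / 16.55% = 1.2456
β_Ellery = 0.663 × 16.44% / 16.55% = 0.6586
β_Orrin = 0.102 × 36.52% / 16.55% = 0.2251
β_Galt = 0.673 × 50.66% / 16.55% = 2.0601
β_Ashcombe = 0.122 × 30.14% / 16.55% = 0.2222
β_Jory = 0.556 × 28.56% / 16.55% = 0.9595
β_P = Σ w_i β_i = 0.21×1.2456 + 0.23×0.6586 + 0.12×0.2251 + 0.16×2.0601 + 0.15×0.2222 + 0.13×0.9595 = 0.9277
MRP = 11.55% − 5.05% = 6.50%
E(R_P) = R_f + β_P × MRP = 5.05% + 0.9277 × 6.50% = 11.08%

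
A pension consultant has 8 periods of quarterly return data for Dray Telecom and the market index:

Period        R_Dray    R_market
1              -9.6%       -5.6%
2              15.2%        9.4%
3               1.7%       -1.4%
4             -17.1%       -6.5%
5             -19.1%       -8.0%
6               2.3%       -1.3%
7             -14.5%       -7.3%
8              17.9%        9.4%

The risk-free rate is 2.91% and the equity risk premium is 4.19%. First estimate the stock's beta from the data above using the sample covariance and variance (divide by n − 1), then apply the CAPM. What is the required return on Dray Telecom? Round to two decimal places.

11.12%

Mean R_i = (-9.6 + 15.2 + 1.7 − 17.1 − 19.1 + 2.3 − 14.5 + 17.9) / 8 = -2.9000%
Mean R_m = (-5.6 + 9.4 − 1.4 − 6.5 − 8.0 − 1.3 − 7.3 + 9.4) / 8 = -1.4125%
Σ(R_i − R̄_i)(R_m − R̄_m) = 696.5600  ⇒  Cov = 696.5600 / 7 = 99.5086
Σ(R_m − R̄_m)² = 355.3088  ⇒  Var(R_m) = 355.3088 / 7 = 50.7584
β = Cov / Var(R_m) = 99.5086 / 50.7584 = 1.9604
E(R) = R_f + β × MRP = 2.91% + 1.9604 × 4.19% = 11.12%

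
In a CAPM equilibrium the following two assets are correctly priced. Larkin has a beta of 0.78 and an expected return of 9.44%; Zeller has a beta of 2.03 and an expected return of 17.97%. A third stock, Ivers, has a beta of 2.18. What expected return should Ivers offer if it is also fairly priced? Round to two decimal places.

18.99%

MRP (SML slope) = (17.97% − 9.44%) / (2.03 − 0.78) = 8.53% / 1.25 = 6.8240%
R_f (intercept) = 9.44% − 0.78 × 6.8240% = 4.1173%
E(R_Ivers) = R_f + β × MRP = 4.1173% + 2.18 × 6.8240% = 18.99%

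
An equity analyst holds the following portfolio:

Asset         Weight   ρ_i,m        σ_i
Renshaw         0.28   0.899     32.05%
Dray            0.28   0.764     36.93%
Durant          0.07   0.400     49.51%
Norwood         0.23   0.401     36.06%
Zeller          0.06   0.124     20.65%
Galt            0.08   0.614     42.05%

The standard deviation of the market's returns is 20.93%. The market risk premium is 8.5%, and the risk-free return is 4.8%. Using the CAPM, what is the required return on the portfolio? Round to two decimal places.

14.10%

β_Renshaw = 0.899 × 32.05% / 20.93% = 1.3766
β_Dray = 0.764 × 36.93% / 20.93% = 1.3480
β_Durant = 0.400 × 49.51% / 20.93% = 0.9462
β_Norwood = 0.401 × 36.06% / 20.93% = 0.6909
β_Zeller = 0.124 × 20.65% / 20.93% = 0.1223
β_Galt = 0.614 × 42.05% / 20.93% = 1.2336
β_P = Σ w_i β_i = 0.28×1.3766 + 0.28×1.3480 + 0.07×0.9462 + 0.23×0.6909 + 0.06×0.1223 + 0.08×1.2336 = 1.0941
E(R_P) = R_f + β_P × MRP = 4.8% + 1.0941 × 8.5% = 14.10%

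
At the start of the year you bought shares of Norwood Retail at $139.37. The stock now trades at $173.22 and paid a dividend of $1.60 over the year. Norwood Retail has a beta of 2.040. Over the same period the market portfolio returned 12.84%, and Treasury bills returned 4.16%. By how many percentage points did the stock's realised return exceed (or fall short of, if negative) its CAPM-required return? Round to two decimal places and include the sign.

Realised HPR = (P1 + D1 − P0) / P0 = (173.22 + 1.60 − 139.37) / 139.37 = 35.45 / 139.37 = 25.4359%
MRP = 12.84% − 4.16% = 8.68%
CAPM required = R_f + β·MRP = 4.16% + 2.040 × 8.68% = 21.86720%
α = realised − required = 25.4359% − 21.86720% = +3.57%

+3.57%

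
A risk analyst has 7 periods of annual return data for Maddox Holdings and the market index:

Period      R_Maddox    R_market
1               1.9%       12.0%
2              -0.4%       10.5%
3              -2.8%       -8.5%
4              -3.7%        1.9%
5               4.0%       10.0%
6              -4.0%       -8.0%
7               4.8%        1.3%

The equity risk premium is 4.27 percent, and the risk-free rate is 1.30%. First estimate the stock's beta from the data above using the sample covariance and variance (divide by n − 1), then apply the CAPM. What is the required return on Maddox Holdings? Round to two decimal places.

Mean R_i = (1.9 − 0.4 − 2.8 − 3.7 + 4.0 − 4.0 + 4.8) / 7 = -0.0286%
Mean R_m = (12.0 + 10.5 − 8.5 + 1.9 + 10.0 − 8.0 + 1.3) / 7 = 2.7429%
Σ(R_i − R̄_i)(R_m − R̄_m) = 114.1586  ⇒  Cov = 114.1586 / 6 = 19.0264
Σ(R_m − R̄_m)² = 443.1371  ⇒  Var(R_m) = 443.1371 / 6 = 73.8562
β = Cov / Var(R_m) = 19.0264 / 73.8562 = 0.2576
E(R) = R_f + β × MRP = 1.30% + 0.2576 × 4.27% = 2.40%

2.40%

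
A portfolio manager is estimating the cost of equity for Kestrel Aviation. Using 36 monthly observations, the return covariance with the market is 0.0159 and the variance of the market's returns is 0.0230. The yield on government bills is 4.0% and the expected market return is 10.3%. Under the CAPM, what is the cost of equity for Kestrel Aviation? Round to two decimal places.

8.36%

β = Cov(R_i, R_m) / Var(R_m) = 0.0159 / 0.0230 = 0.6913
MRP = 10.3% − 4.0% = 6.30%
E(R) = R_f + β × MRP = 4.0% + 0.6913 × 6.3% = 8.36%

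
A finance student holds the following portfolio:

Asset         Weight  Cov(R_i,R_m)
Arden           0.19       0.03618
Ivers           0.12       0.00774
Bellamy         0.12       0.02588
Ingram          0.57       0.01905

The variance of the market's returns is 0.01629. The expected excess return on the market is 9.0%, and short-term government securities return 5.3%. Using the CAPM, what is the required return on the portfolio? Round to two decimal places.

17.33%

β_Arden = 0.03618 / 0.01629 = 2.2210
β_Ivers = 0.00774 / 0.01629 = 0.4751
β_Bellamy = 0.02588 / 0.01629 = 1.5887
β_Ingram = 0.01905 / 0.01629 = 1.1694
β_P = Σ w_i β_i = 0.19×2.2210 + 0.12×0.4751 + 0.12×1.5887 + 0.57×1.1694 = 1.3362
E(R_P) = R_f + β_P × MRP = 5.3% + 1.3362 × 9.0% = 17.33%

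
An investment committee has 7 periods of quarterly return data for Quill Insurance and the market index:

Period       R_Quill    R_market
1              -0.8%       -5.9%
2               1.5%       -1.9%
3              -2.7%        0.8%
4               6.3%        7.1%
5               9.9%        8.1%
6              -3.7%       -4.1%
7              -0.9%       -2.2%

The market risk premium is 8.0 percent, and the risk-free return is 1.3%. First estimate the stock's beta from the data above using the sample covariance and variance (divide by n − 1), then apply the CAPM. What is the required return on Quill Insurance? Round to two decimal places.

Mean R_i = (-0.8 + 1.5 − 2.7 + 6.3 + 9.9 − 3.7 − 0.9) / 7 = 1.3714%
Mean R_m = (-5.9 − 1.9 + 0.8 + 7.1 + 8.1 − 4.1 − 2.2) / 7 = 0.2714%
Σ(R_i − R̄_i)(R_m − R̄_m) = 139.1743  ⇒  Cov = 139.1743 / 6 = 23.1957
Σ(R_m − R̄_m)² = 176.2143  ⇒  Var(R_m) = 176.2143 / 6 = 29.3691
β = Cov / Var(R_m) = 23.1957 / 29.3691 = 0.7898
E(R) = R_f + β × MRP = 1.3% + 0.7898 × 8.0% = 7.62%

7.62%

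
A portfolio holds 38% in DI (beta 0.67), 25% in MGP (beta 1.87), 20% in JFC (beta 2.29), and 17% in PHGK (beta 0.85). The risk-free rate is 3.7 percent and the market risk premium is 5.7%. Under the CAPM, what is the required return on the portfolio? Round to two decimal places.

11.25%

β_P = Σ w_i β_i = 0.38×0.67 + 0.25×1.87 + 0.20×2.29 + 0.17×0.85 = 1.3246
E(R_P) = R_f + β_P × MRP = 3.7% + 1.3246 × 5.7% = 11.25%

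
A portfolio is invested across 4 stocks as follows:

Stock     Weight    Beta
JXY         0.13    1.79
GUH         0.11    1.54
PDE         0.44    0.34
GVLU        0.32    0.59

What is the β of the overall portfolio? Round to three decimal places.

0.741

β_P = Σ w_i β_i = 0.13×1.79 + 0.11×1.54 + 0.44×0.34 + 0.32×0.59 = 0.7405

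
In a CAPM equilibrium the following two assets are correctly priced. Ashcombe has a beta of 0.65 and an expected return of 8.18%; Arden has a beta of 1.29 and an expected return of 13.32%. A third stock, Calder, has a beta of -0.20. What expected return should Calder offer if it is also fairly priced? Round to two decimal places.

1.35%

MRP (SML slope) = (13.32% − 8.18%) / (1.29 − 0.65) = 5.14% / 0.64 = 8.0313%
R_f (intercept) = 8.18% − 0.65 × 8.0313% = 2.9597%
E(R_Calder) = R_f + β × MRP = 2.9597% + -0.20 × 8.0313% = 1.35%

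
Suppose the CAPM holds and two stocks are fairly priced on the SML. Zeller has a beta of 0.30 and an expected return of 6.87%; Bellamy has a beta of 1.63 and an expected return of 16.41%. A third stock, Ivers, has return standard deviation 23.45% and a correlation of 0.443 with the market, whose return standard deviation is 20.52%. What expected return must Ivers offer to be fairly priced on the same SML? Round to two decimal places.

MRP = (16.41% − 6.87%) / (1.63 − 0.30) = 7.1729%
R_f = 6.87% − 0.30 × 7.1729% = 4.7181%
β_Ivers = ρ·σ_i/σ_m = 0.443 × 23.45 / 20.52 = 0.5063
E(R_Ivers) = R_f + β × MRP = 4.7181% + 0.5063 × 7.1729% = 8.35%

8.35%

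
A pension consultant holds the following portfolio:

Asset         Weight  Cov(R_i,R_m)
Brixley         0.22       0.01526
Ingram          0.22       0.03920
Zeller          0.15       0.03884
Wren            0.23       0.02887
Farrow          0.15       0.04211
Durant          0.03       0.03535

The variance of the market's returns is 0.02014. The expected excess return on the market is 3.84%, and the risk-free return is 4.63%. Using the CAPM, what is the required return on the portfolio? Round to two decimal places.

β_Brixley = 0.01526 / 0.02014 = 0.7577
β_Ingram = 0.03920 / 0.02014 = 1.9464
β_Zeller = 0.03884 / 0.02014 = 1.9285
β_Wren = 0.02887 / 0.02014 = 1.4335
β_Farrow = 0.04211 / 0.02014 = 2.0909
β_Durant = 0.03535 / 0.02014 = 1.7552
β_P = Σ w_i β_i = 0.22×0.7577 + 0.22×1.9464 + 0.15×1.9285 + 0.23×1.4335 + 0.15×2.0909 + 0.03×1.7552 = 1.5802
E(R_P) = R_f + β_P × MRP = 4.63% + 1.5802 × 3.84% = 10.70%

10.70%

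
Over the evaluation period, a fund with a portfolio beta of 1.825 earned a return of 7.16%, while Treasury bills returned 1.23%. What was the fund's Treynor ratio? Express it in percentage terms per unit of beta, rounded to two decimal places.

Treynor = (R_P − R_f) / β_P = (7.16% − 1.23%) / 1.8250 = 5.93% / 1.8250 = 3.25%

3.25%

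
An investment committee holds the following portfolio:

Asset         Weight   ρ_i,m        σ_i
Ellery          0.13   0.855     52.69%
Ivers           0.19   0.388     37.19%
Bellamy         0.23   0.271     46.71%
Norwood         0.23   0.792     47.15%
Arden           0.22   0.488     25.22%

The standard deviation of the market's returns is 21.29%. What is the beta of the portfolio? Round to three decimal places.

β_Ellery = 0.855 × 52.69% / 21.29% = 2.1160
β_Ivers = 0.388 × 37.19% / 21.29% = 0.6778
β_Bellamy = 0.271 × 46.71% / 21.29% = 0.5946
β_Norwood = 0.792 × 47.15% / 21.29% = 1.7540
β_Arden = 0.488 × 25.22% / 21.29% = 0.5781
β_P = Σ w_i β_i = 0.13×2.1160 + 0.19×0.6778 + 0.23×0.5946 + 0.23×1.7540 + 0.22×0.5781 = 1.0712

1.071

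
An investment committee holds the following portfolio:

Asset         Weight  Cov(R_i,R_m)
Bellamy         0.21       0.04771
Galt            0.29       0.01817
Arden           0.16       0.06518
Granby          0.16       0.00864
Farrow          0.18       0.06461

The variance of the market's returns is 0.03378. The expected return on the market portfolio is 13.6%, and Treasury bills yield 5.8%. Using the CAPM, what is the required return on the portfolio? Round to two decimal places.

β_Bellamy = 0.04771 / 0.03378 = 1.4124
β_Galt = 0.01817 / 0.03378 = 0.5379
β_Arden = 0.06518 / 0.03378 = 1.9295
β_Granby = 0.00864 / 0.03378 = 0.2558
β_Farrow = 0.06461 / 0.03378 = 1.9127
β_P = Σ w_i β_i = 0.21×1.4124 + 0.29×0.5379 + 0.16×1.9295 + 0.16×0.2558 + 0.18×1.9127 = 1.1465
MRP = 13.6% − 5.8% = 7.80%
E(R_P) = R_f + β_P × MRP = 5.8% + 1.1465 × 7.8% = 14.74%

14.74%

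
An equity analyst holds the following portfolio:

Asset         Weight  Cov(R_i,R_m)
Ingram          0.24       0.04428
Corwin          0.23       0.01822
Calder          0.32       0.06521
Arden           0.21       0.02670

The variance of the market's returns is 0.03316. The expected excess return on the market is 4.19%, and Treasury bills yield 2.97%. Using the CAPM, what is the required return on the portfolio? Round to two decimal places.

β_Ingram = 0.04428 / 0.03316 = 1.3353
β_Corwin = 0.01822 / 0.03316 = 0.5495
β_Calder = 0.06521 / 0.03316 = 1.9665
β_Arden = 0.02670 / 0.03316 = 0.8052
β_P = Σ w_i β_i = 0.24×1.3353 + 0.23×0.5495 + 0.32×1.9665 + 0.21×0.8052 = 1.2452
E(R_P) = R_f + β_P × MRP = 2.97% + 1.2452 × 4.19% = 8.19%

8.19%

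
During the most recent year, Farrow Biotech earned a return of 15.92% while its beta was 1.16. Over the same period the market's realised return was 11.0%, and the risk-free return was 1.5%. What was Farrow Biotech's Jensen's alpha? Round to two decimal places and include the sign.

+3.40%

Market excess return = 11.0% − 1.5% = 9.50%
CAPM benchmark = R_f + β(R_m − R_f) = 1.5% + 1.16 × 9.5% = 12.5200%
α = actual − benchmark = 15.92% − 12.5200% = +3.40%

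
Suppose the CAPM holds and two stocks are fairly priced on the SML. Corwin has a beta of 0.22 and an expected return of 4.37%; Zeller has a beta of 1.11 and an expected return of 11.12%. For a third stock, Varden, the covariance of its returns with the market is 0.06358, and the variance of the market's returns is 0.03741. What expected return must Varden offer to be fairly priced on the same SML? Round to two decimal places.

MRP = (11.12% − 4.37%) / (1.11 − 0.22) = 7.5843%
R_f = 4.37% − 0.22 × 7.5843% = 2.7015%
β_Varden = Cov / Var(R_m) = 0.06358 / 0.03741 = 1.6995
E(R_Varden) = R_f + β × MRP = 2.7015% + 1.6995 × 7.5843% = 15.59%

15.59%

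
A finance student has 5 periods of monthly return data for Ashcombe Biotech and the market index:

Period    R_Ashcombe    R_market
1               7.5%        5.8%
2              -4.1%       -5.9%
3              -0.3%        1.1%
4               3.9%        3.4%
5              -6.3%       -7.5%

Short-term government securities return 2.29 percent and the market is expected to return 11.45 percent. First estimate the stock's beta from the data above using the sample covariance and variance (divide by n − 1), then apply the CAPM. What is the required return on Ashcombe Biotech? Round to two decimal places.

10.96%

Mean R_i = (7.5 − 4.1 − 0.3 + 3.9 − 6.3) / 5 = 0.1400%
Mean R_m = (5.8 − 5.9 + 1.1 + 3.4 − 7.5) / 5 = -0.6200%
Σ(R_i − R̄_i)(R_m − R̄_m) = 128.3040  ⇒  Cov = 128.3040 / 4 = 32.0760
Σ(R_m − R̄_m)² = 135.5480  ⇒  Var(R_m) = 135.5480 / 4 = 33.8870
β = Cov / Var(R_m) = 32.0760 / 33.8870 = 0.9466
MRP = 11.45% − 2.29% = 9.16%
E(R) = R_f + β × MRP = 2.29% + 0.9466 × 9.16% = 10.96%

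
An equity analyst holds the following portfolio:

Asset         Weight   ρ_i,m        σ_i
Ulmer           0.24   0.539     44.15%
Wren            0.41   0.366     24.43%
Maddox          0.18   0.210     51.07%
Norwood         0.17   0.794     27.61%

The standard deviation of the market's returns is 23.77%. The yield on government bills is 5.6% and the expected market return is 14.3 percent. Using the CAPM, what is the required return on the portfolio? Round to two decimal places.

β_Ulmer = 0.539 × 44.15% / 23.77% = 1.0011
β_Wren = 0.366 × 24.43% / 23.77% = 0.3762
β_Maddox = 0.210 × 51.07% / 23.77% = 0.4512
β_Norwood = 0.794 × 27.61% / 23.77% = 0.9223
β_P = Σ w_i β_i = 0.24×1.0011 + 0.41×0.3762 + 0.18×0.4512 + 0.17×0.9223 = 0.6325
MRP = 14.3% − 5.6% = 8.70%
E(R_P) = R_f + β_P × MRP = 5.6% + 0.6325 × 8.7% = 11.10%

11.10%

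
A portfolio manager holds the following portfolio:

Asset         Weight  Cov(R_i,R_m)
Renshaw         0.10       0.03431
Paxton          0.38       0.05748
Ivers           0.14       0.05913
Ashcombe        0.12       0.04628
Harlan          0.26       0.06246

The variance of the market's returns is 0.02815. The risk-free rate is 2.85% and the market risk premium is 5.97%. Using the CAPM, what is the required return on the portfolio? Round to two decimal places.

β_Renshaw = 0.03431 / 0.02815 = 1.2188
β_Paxton = 0.05748 / 0.02815 = 2.0419
β_Ivers = 0.05913 / 0.02815 = 2.1005
β_Ashcombe = 0.04628 / 0.02815 = 1.6440
β_Harlan = 0.06246 / 0.02815 = 2.2188
β_P = Σ w_i β_i = 0.10×1.2188 + 0.38×2.0419 + 0.14×2.1005 + 0.12×1.6440 + 0.26×2.2188 = 1.9660
E(R_P) = R_f + β_P × MRP = 2.85% + 1.9660 × 5.97% = 14.59%

14.59%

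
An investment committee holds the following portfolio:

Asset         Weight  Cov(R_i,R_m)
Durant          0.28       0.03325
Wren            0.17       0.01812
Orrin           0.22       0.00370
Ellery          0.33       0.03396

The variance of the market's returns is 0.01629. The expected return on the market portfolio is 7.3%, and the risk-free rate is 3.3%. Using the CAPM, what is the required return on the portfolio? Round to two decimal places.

β_Durant = 0.03325 / 0.01629 = 2.0411
β_Wren = 0.01812 / 0.01629 = 1.1123
β_Orrin = 0.00370 / 0.01629 = 0.2271
β_Ellery = 0.03396 / 0.01629 = 2.0847
β_P = Σ w_i β_i = 0.28×2.0411 + 0.17×1.1123 + 0.22×0.2271 + 0.33×2.0847 = 1.4985
MRP = 7.3% − 3.3% = 4.00%
E(R_P) = R_f + β_P × MRP = 3.3% + 1.4985 × 4.0% = 9.29%

9.29%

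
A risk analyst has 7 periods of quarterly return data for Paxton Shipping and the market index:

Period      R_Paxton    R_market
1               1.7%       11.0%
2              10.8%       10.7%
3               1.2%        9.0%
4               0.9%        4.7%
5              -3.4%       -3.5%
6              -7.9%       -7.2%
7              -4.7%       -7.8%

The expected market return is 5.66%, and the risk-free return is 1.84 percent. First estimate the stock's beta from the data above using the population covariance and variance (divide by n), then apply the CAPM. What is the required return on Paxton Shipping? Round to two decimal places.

4.17%

Mean R_i = (1.7 + 10.8 + 1.2 + 0.9 − 3.4 − 7.9 − 4.7) / 7 = -0.2000%
Mean R_m = (11.0 + 10.7 + 9.0 + 4.7 − 3.5 − 7.2 − 7.8) / 7 = 2.4143%
Σ(R_i − R̄_i)(R_m − R̄_m) = 258.1100  ⇒  Cov = 258.1100 / 7 = 36.8729
Σ(R_m − R̄_m)² = 422.7086  ⇒  Var(R_m) = 422.7086 / 7 = 60.3869
β = Cov / Var(R_m) = 36.8729 / 60.3869 = 0.6106
MRP = 5.66% − 1.84% = 3.82%
E(R) = R_f + β × MRP = 1.84% + 0.6106 × 3.82% = 4.17%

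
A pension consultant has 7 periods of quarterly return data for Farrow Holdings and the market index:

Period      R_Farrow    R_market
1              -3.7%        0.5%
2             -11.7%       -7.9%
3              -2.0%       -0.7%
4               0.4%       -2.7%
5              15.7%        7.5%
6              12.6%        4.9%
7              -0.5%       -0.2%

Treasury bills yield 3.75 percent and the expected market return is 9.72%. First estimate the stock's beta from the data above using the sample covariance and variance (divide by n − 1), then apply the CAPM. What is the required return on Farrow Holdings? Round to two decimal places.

14.40%

Mean R_i = (-3.7 − 11.7 − 2.0 + 0.4 + 15.7 + 12.6 − 0.5) / 7 = 1.5429%
Mean R_m = (0.5 − 7.9 − 0.7 − 2.7 + 7.5 + 4.9 − 0.2) / 7 = 0.2000%
Σ(R_i − R̄_i)(R_m − R̄_m) = 268.3300  ⇒  Cov = 268.3300 / 6 = 44.7217
Σ(R_m − R̄_m)² = 150.4600  ⇒  Var(R_m) = 150.4600 / 6 = 25.0767
β = Cov / Var(R_m) = 44.7217 / 25.0767 = 1.7834
MRP = 9.72% − 3.75% = 5.97%
E(R) = R_f + β × MRP = 3.75% + 1.7834 × 5.97% = 14.40%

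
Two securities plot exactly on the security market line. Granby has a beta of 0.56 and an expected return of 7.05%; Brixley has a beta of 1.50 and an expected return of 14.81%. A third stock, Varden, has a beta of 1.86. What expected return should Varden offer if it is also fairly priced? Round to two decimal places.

17.78%

MRP (SML slope) = (14.81% − 7.05%) / (1.50 − 0.56) = 7.76% / 0.94 = 8.2553%
R_f (intercept) = 7.05% − 0.56 × 8.2553% = 2.4270%
E(R_Varden) = R_f + β × MRP = 2.4270% + 1.86 × 8.2553% = 17.78%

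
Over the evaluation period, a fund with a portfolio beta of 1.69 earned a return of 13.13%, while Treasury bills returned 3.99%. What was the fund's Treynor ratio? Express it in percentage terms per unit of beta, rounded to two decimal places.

Treynor = (R_P − R_f) / β_P = (13.13% − 3.99%) / 1.6900 = 9.14% / 1.6900 = 5.41%

5.41%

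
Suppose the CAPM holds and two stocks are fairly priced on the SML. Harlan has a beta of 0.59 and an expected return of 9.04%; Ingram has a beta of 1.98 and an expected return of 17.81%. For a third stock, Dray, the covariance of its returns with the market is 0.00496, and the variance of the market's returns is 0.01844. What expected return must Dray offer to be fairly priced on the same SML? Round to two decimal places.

7.01%

MRP = (17.81% − 9.04%) / (1.98 − 0.59) = 6.3094%
R_f = 9.04% − 0.59 × 6.3094% = 5.3175%
β_Dray = Cov / Var(R_m) = 0.00496 / 0.01844 = 0.2690
E(R_Dray) = R_f + β × MRP = 5.3175% + 0.2690 × 6.3094% = 7.01%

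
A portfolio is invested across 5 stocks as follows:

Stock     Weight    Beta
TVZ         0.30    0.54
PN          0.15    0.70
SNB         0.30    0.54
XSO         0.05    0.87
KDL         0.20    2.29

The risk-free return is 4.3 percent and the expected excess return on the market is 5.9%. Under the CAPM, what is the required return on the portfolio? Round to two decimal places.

β_P = Σ w_i β_i = 0.30×0.54 + 0.15×0.70 + 0.30×0.54 + 0.05×0.87 + 0.20×2.29 = 0.9305
E(R_P) = R_f + β_P × MRP = 4.3% + 0.9305 × 5.9% = 9.79%

9.79%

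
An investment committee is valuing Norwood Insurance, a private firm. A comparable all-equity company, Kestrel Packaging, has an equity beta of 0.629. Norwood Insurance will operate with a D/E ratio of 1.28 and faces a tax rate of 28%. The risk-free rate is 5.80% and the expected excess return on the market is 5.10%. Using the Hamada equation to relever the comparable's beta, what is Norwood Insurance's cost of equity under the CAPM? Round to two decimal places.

β_L = β_U × [1 + (1 − t)(D/E)] = 0.629 × [1 + (1 − 0.28) × 1.28]
    = 0.629 × [1 + 0.72 × 1.28] = 0.629 × 1.9216 = 1.2087
E(R) = R_f + β_L × MRP = 5.80% + 1.2087 × 5.10% = 11.96%

11.96%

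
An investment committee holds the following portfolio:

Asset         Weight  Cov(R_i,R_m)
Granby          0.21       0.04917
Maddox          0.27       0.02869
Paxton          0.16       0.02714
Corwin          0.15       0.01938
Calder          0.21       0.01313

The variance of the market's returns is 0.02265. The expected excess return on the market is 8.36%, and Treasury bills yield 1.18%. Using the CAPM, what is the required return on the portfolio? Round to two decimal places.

β_Granby = 0.04917 / 0.02265 = 2.1709
β_Maddox = 0.02869 / 0.02265 = 1.2667
β_Paxton = 0.02714 / 0.02265 = 1.1982
β_Corwin = 0.01938 / 0.02265 = 0.8556
β_Calder = 0.01313 / 0.02265 = 0.5797
β_P = Σ w_i β_i = 0.21×2.1709 + 0.27×1.2667 + 0.16×1.1982 + 0.15×0.8556 + 0.21×0.5797 = 1.2397
E(R_P) = R_f + β_P × MRP = 1.18% + 1.2397 × 8.36% = 11.54%

11.54%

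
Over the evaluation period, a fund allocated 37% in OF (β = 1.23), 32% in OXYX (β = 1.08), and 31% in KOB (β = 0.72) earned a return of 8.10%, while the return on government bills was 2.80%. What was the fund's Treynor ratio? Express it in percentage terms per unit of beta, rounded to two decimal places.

β_P = 0.37×1.23 + 0.32×1.08 + 0.31×0.72 = 1.0239
Treynor = (R_P − R_f) / β_P = (8.10% − 2.80%) / 1.0239 = 5.30% / 1.0239 = 5.18%

5.18%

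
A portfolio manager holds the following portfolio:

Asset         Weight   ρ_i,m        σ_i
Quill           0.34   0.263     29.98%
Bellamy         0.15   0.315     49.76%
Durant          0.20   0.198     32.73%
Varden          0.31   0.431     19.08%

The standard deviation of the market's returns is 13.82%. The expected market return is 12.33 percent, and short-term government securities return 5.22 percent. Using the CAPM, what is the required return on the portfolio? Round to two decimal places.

9.79%

β_Quill = 0.263 × 29.98% / 13.82% = 0.5705
β_Bellamy = 0.315 × 49.76% / 13.82% = 1.1342
β_Durant = 0.198 × 32.73% / 13.82% = 0.4689
β_Varden = 0.431 × 19.08% / 13.82% = 0.5950
β_P = Σ w_i β_i = 0.34×0.5705 + 0.15×1.1342 + 0.20×0.4689 + 0.31×0.5950 = 0.6423
MRP = 12.33% − 5.22% = 7.11%
E(R_P) = R_f + β_P × MRP = 5.22% + 0.6423 × 7.11% = 9.79%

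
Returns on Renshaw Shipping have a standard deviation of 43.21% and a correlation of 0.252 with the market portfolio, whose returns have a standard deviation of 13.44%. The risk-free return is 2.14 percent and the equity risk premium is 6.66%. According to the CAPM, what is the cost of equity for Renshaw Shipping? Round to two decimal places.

7.54%

β = ρ × σ_i / σ_m = 0.252 × 43.21% / 13.44% = 0.8102
E(R) = 2.14% + 0.8102 × 6.66% = 7.54%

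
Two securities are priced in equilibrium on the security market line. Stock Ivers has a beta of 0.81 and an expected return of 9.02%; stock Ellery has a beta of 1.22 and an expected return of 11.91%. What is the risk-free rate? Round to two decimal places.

Both satisfy E(R) = R_f + β·MRP, so the slope of the SML is
MRP = (11.91% − 9.02%) / (1.22 − 0.81) = 2.89% / 0.41 = 7.0488%
R_f = E(R_Ivers) − β_Ivers·MRP = 9.02% − 0.81 × 7.0488% = 3.3105%

3.31%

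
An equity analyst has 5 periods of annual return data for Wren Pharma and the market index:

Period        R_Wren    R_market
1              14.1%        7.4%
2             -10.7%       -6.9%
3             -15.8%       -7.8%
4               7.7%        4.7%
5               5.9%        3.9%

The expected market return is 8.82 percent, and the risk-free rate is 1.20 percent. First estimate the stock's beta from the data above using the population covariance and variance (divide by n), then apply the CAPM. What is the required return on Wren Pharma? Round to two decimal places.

14.92%

Mean R_i = (14.1 − 10.7 − 15.8 + 7.7 + 5.9) / 5 = 0.2400%
Mean R_m = (7.4 − 6.9 − 7.8 + 4.7 + 3.9) / 5 = 0.2600%
Σ(R_i − R̄_i)(R_m − R̄_m) = 360.2980  ⇒  Cov = 360.2980 / 5 = 72.0596
Σ(R_m − R̄_m)² = 200.1720  ⇒  Var(R_m) = 200.1720 / 5 = 40.0344
β = Cov / Var(R_m) = 72.0596 / 40.0344 = 1.7999
MRP = 8.82% − 1.20% = 7.62%
E(R) = R_f + β × MRP = 1.20% + 1.7999 × 7.62% = 14.92%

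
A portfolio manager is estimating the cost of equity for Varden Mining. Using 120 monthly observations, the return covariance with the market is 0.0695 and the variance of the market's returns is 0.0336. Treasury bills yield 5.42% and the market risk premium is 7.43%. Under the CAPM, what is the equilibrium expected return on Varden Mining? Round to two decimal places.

β = Cov(R_i, R_m) / Var(R_m) = 0.0695 / 0.0336 = 2.0685
E(R) = R_f + β × MRP = 5.42% + 2.0685 × 7.43% = 20.79%

20.79%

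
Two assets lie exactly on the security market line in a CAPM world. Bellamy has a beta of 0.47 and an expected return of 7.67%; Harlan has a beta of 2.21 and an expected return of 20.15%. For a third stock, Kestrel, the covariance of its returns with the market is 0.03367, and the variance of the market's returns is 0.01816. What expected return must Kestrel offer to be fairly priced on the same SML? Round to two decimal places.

17.60%

MRP = (20.15% − 7.67%) / (2.21 − 0.47) = 7.1724%
R_f = 7.67% − 0.47 × 7.1724% = 4.2990%
β_Kestrel = Cov / Var(R_m) = 0.03367 / 0.01816 = 1.8541
E(R_Kestrel) = R_f + β × MRP = 4.2990% + 1.8541 × 7.1724% = 17.60%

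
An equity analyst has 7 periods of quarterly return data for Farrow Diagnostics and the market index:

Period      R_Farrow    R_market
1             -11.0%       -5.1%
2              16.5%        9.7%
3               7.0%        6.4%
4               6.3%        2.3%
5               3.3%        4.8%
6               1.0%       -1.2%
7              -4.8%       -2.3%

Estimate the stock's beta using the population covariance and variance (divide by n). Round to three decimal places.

Mean R_i = (-11.0 + 16.5 + 7.0 + 6.3 + 3.3 + 1.0 − 4.8) / 7 = 2.6143%
Mean R_m = (-5.1 + 9.7 + 6.4 + 2.3 + 4.8 − 1.2 − 2.3) / 7 = 2.0857%
Σ(R_i − R̄_i)(R_m − R̄_m) = 262.9514  ⇒  Cov = 262.9514 / 7 = 37.5645
Σ(R_m − R̄_m)² = 165.6686  ⇒  Var(R_m) = 165.6686 / 7 = 23.6669
β = Cov / Var(R_m) = 37.5645 / 23.6669 = 1.5872

1.587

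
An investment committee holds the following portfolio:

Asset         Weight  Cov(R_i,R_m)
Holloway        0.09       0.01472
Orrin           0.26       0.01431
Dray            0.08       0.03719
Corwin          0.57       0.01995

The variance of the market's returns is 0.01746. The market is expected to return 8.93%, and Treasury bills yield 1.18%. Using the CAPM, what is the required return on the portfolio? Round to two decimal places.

9.79%

β_Holloway = 0.01472 / 0.01746 = 0.8431
β_Orrin = 0.01431 / 0.01746 = 0.8196
β_Dray = 0.03719 / 0.01746 = 2.1300
β_Corwin = 0.01995 / 0.01746 = 1.1426
β_P = Σ w_i β_i = 0.09×0.8431 + 0.26×0.8196 + 0.08×2.1300 + 0.57×1.1426 = 1.1107
MRP = 8.93% − 1.18% = 7.75%
E(R_P) = R_f + β_P × MRP = 1.18% + 1.1107 × 7.75% = 9.79%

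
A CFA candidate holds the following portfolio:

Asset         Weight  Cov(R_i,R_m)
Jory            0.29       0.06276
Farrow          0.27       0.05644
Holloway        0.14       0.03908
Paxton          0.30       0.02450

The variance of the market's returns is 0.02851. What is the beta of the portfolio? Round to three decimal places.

β_Jory = 0.06276 / 0.02851 = 2.2013
β_Farrow = 0.05644 / 0.02851 = 1.9797
β_Holloway = 0.03908 / 0.02851 = 1.3707
β_Paxton = 0.02450 / 0.02851 = 0.8593
β_P = Σ w_i β_i = 0.29×2.2013 + 0.27×1.9797 + 0.14×1.3707 + 0.30×0.8593 = 1.6226

1.623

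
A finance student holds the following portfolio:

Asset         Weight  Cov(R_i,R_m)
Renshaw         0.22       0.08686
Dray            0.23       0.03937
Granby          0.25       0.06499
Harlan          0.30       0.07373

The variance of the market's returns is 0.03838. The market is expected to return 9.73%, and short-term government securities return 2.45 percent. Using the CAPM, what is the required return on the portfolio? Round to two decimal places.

15.07%

β_Renshaw = 0.08686 / 0.03838 = 2.2632
β_Dray = 0.03937 / 0.03838 = 1.0258
β_Granby = 0.06499 / 0.03838 = 1.6933
β_Harlan = 0.07373 / 0.03838 = 1.9211
β_P = Σ w_i β_i = 0.22×2.2632 + 0.23×1.0258 + 0.25×1.6933 + 0.30×1.9211 = 1.7335
MRP = 9.73% − 2.45% = 7.28%
E(R_P) = R_f + β_P × MRP = 2.45% + 1.7335 × 7.28% = 15.07%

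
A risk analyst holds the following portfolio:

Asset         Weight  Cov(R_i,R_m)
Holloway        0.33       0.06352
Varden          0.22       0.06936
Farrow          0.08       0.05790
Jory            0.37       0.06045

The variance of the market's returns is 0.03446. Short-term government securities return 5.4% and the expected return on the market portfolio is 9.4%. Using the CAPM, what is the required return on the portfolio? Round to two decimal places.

12.74%

β_Holloway = 0.06352 / 0.03446 = 1.8433
β_Varden = 0.06936 / 0.03446 = 2.0128
β_Farrow = 0.05790 / 0.03446 = 1.6802
β_Jory = 0.06045 / 0.03446 = 1.7542
β_P = Σ w_i β_i = 0.33×1.8433 + 0.22×2.0128 + 0.08×1.6802 + 0.37×1.7542 = 1.8346
MRP = 9.4% − 5.4% = 4.00%
E(R_P) = R_f + β_P × MRP = 5.4% + 1.8346 × 4.0% = 12.74%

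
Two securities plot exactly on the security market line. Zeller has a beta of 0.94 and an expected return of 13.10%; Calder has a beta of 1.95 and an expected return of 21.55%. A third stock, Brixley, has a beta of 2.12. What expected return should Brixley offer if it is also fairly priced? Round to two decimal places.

22.97%

MRP (SML slope) = (21.55% − 13.10%) / (1.95 − 0.94) = 8.45% / 1.01 = 8.3663%
R_f (intercept) = 13.10% − 0.94 × 8.3663% = 5.2357%
E(R_Brixley) = R_f + β × MRP = 5.2357% + 2.12 × 8.3663% = 22.97%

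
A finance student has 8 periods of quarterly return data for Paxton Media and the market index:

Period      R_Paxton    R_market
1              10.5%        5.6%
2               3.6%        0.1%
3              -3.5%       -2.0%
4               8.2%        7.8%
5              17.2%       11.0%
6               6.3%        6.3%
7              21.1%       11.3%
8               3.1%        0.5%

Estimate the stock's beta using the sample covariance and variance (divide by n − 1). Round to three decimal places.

1.463

Mean R_i = (10.5 + 3.6 − 3.5 + 8.2 + 17.2 + 6.3 + 21.1 + 3.1) / 8 = 8.3125%
Mean R_m = (5.6 + 0.1 − 2.0 + 7.8 + 11.0 + 6.3 + 11.3 + 0.5) / 8 = 5.0750%
Σ(R_i − R̄_i)(R_m − R̄_m) = 261.5025  ⇒  Cov = 261.5025 / 7 = 37.3575
Σ(R_m − R̄_m)² = 178.7950  ⇒  Var(R_m) = 178.7950 / 7 = 25.5421
β = Cov / Var(R_m) = 37.3575 / 25.5421 = 1.4626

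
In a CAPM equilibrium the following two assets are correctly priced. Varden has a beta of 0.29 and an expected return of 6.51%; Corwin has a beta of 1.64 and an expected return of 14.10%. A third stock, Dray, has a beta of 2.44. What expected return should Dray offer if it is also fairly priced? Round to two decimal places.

18.60%

MRP (SML slope) = (14.10% − 6.51%) / (1.64 − 0.29) = 7.59% / 1.35 = 5.6222%
R_f (intercept) = 6.51% − 0.29 × 5.6222% = 4.8796%
E(R_Dray) = R_f + β × MRP = 4.8796% + 2.44 × 5.6222% = 18.60%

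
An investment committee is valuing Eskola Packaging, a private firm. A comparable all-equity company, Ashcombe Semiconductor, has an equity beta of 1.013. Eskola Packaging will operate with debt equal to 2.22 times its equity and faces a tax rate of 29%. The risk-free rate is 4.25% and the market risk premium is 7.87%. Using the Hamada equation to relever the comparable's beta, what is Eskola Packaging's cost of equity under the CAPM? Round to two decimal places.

24.79%

β_L = β_U × [1 + (1 − t)(D/E)] = 1.013 × [1 + (1 − 0.29) × 2.22]
    = 1.013 × [1 + 0.71 × 2.22] = 1.013 × 2.5762 = 2.6097
E(R) = R_f + β_L × MRP = 4.25% + 2.6097 × 7.87% = 24.79%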